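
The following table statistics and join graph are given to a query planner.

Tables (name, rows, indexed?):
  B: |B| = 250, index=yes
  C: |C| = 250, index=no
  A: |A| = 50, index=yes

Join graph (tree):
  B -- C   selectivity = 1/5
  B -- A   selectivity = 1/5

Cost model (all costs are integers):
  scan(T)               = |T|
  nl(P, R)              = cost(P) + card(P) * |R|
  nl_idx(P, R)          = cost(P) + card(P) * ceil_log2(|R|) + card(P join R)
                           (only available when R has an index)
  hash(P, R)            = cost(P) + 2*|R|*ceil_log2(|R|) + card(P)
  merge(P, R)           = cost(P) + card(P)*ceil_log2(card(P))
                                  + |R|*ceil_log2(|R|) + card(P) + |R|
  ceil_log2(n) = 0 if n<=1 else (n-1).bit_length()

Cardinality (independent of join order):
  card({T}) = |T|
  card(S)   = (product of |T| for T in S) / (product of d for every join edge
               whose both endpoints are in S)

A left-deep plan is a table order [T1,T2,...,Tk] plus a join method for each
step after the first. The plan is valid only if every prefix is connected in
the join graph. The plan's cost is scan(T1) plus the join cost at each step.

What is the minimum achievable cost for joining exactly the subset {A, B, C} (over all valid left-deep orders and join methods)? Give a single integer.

7600

Selinger DP over subsets of {A,B,C}:
  {B}: scan cost=250, card=250
  {C}: scan cost=250, card=250
  {A}: scan cost=50, card=50
  {BC}: card=12500; try (C,hash)→4500, (B,hash)→4500, (C,merge)→4750, (B,merge)→4750, (B,nl_idx)→14750, (C,nl)→62750 …(+1); best=4500 via (C,hash)
  {AB}: card=2500; try (A,hash)→1100, (B,merge)→2650, (A,merge)→2850, (B,nl_idx)→2950, (B,hash)→4100, (A,nl_idx)→4250 …(+2); best=1100 via (A,hash)
  {ABC}: card=125000; try (C,hash)→7600, (A,hash)→17600, (C,merge)→35850, (A,merge)→192350, (A,nl_idx)→204500, (C,nl)→626100 …(+1); best=7600 via (C,hash)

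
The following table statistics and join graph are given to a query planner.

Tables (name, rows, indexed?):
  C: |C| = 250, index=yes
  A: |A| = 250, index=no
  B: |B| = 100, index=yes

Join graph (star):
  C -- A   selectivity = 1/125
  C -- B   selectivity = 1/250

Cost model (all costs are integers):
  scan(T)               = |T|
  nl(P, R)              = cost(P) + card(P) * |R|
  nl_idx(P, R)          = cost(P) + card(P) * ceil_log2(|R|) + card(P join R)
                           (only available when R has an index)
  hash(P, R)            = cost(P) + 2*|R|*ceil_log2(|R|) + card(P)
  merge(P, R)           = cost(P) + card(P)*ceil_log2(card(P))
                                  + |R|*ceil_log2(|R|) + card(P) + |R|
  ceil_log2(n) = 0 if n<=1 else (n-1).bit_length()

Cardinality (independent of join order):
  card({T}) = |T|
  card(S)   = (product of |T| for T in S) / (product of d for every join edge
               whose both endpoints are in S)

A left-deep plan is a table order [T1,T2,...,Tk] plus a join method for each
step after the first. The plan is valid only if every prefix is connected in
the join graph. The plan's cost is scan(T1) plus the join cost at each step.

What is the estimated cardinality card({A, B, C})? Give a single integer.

200

Tables in S: A(250), B(100), C(250)
Edges inside S: C-A(d=125), C-B(d=250)
numerator = 250 * 100 * 250 = 6250000
denominator = 125 * 250 = 31250
card(S) = 6250000 / 31250 = 200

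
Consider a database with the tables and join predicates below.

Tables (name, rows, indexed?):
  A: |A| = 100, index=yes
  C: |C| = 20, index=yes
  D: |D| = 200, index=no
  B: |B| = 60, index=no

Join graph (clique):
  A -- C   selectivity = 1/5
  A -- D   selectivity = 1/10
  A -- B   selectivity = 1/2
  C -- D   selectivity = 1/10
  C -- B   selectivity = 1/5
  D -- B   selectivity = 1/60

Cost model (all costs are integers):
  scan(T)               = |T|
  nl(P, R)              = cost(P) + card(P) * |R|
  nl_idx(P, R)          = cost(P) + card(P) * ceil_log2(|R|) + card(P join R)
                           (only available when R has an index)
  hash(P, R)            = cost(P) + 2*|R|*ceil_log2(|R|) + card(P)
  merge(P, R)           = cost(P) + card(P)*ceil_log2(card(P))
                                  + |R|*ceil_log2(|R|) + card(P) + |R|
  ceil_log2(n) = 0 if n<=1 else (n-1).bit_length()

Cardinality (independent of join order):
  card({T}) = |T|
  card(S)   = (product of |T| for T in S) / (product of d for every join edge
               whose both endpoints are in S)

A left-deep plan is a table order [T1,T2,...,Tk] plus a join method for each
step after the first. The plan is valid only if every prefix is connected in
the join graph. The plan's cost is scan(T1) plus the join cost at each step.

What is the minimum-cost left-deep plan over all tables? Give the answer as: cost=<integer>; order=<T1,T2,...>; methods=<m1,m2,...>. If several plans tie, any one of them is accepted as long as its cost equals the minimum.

cost=2160; order=D,B,C,A; methods=hash,hash,nl_idx

Selinger DP (subsets sized 1..n):
  {A}: scan cost=100, card=100
  {C}: scan cost=20, card=20
  {D}: scan cost=200, card=200
  {B}: scan cost=60, card=60
  {AC}: card=400; try (C,hash)→400, (A,nl_idx)→560, (A,merge)→940, (C,nl_idx)→1000, (C,merge)→1020, (A,hash)→1440 …(+2); best=400 via (C,hash)
  {AD}: card=2000; try (A,hash)→1800, (D,merge)→2700, (A,merge)→2800, (D,hash)→3400, (A,nl_idx)→3600, (D,nl)→20100 …(+1); best=1800 via (A,hash)
  {AB}: card=3000; try (B,hash)→920, (A,merge)→1280, (B,merge)→1320, (A,hash)→1520, (A,nl_idx)→3480, (A,nl)→6060 …(+1); best=920 via (B,hash)
  {CD}: card=400; try (C,hash)→600, (C,nl_idx)→1600, (D,merge)→1940, (C,merge)→2120, (D,hash)→3240, (D,nl)→4020 …(+1); best=600 via (C,hash)
  {BC}: card=240; try (C,hash)→320, (B,merge)→560, (C,merge)→600, (C,nl_idx)→600, (B,hash)→760, (B,nl)→1220 …(+1); best=320 via (C,hash)
  {BD}: card=200; try (B,hash)→1120, (D,merge)→2280, (B,merge)→2420, (D,hash)→3320, (D,nl)→12060, (B,nl)→12200; best=1120 via (B,hash)
  {ACD}: card=800; try (A,hash)→2400, (D,hash)→4000, (C,hash)→4000, (A,nl_idx)→4200, (A,merge)→5400, (D,merge)→6200 …(+5); best=2400 via (A,hash)
  {ABC}: card=2400; try (B,hash)→1520, (A,hash)→1960, (A,merge)→3280, (C,hash)→4120, (A,nl_idx)→4400, (B,merge)→4820 …(+5); best=1520 via (B,hash)
  {ABD}: card=1000; try (A,hash)→2720, (A,nl_idx)→3520, (A,merge)→3720, (B,hash)→4520, (D,hash)→7120, (A,nl)→21120 …(+4); best=2720 via (A,hash)
  {BCD}: card=80; try (C,hash)→1520, (B,hash)→1720, (C,nl_idx)→2200, (C,merge)→3040, (D,hash)→3760, (D,merge)→4280 …(+4); best=1520 via (C,hash)
  {ABCD}: card=80; try (A,nl_idx)→2160, (A,merge)→2960, (A,hash)→3000, (C,hash)→3920, (B,hash)→3920, (D,hash)→7120 …(+8); best=2160 via (A,nl_idx)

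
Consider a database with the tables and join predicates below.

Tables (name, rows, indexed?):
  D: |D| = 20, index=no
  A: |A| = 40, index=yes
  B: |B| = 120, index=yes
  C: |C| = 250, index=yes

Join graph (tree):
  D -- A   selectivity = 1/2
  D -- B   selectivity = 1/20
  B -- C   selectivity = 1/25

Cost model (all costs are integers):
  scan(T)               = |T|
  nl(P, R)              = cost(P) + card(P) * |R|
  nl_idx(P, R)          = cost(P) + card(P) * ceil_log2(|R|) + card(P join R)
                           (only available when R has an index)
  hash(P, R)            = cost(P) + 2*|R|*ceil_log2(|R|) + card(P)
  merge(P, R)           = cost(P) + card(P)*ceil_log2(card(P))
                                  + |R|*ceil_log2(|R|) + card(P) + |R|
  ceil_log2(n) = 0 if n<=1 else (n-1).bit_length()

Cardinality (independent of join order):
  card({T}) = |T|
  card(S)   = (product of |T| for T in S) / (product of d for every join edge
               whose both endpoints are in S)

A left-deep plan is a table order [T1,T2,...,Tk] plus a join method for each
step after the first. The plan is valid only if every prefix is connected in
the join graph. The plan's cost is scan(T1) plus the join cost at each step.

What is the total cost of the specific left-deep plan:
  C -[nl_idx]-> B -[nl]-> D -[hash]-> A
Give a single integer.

step 1: scan C: cost=250, card=250
step 2: join B via nl_idx
    card(P join B) = 250*120/(25) = 1200
    cost = 250 + 250*7 + 1200 = 3200
step 3: join D via nl
    card(P join D) = 1200*20/(20) = 1200
    cost = 3200 + 1200*20 = 27200
step 4: join A via hash
    card(P join A) = 1200*40/(2) = 24000
    cost = 27200 + 2*40*6 + 1200 = 28880

28880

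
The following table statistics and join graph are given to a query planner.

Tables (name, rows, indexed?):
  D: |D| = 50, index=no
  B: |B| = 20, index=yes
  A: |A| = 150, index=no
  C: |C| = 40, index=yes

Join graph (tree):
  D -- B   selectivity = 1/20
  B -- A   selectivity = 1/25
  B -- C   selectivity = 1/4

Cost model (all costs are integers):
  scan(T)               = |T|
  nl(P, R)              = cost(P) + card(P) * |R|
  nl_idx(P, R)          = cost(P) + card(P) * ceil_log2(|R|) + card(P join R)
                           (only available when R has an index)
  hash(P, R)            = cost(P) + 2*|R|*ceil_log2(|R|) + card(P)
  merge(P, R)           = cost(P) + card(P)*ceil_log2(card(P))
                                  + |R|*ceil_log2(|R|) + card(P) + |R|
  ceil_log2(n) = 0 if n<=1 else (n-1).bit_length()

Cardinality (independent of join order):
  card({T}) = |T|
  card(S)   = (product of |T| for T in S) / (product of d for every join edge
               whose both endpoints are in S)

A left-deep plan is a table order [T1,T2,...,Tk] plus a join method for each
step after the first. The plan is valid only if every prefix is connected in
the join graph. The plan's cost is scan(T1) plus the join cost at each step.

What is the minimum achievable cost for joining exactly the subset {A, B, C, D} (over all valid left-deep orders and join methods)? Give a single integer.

Selinger DP over subsets of {A,B,C,D}:
  {D}: scan cost=50, card=50
  {B}: scan cost=20, card=20
  {A}: scan cost=150, card=150
  {C}: scan cost=40, card=40
  {BD}: card=50; try (B,hash)→300, (B,nl_idx)→350, (D,merge)→490, (B,merge)→520, (D,hash)→640, (D,nl)→1020 …(+1); best=300 via (B,hash)
  {AB}: card=120; try (B,hash)→500, (B,nl_idx)→1020, (A,merge)→1490, (B,merge)→1620, (A,hash)→2440, (A,nl)→3020 …(+1); best=500 via (B,hash)
  {BC}: card=200; try (B,hash)→280, (C,nl_idx)→340, (C,merge)→420, (B,merge)→440, (B,nl_idx)→440, (C,hash)→520 …(+2); best=280 via (B,hash)
  {ABD}: card=300; try (D,hash)→1220, (D,merge)→1810, (A,merge)→2000, (A,hash)→2750, (D,nl)→6500, (A,nl)→7800; best=1220 via (D,hash)
  {BCD}: card=500; try (C,hash)→830, (C,merge)→930, (D,hash)→1080, (C,nl_idx)→1100, (C,nl)→2300, (D,merge)→2430 …(+1); best=830 via (C,hash)
  {ABC}: card=1200; try (C,hash)→1100, (C,merge)→1740, (C,nl_idx)→2420, (A,hash)→2880, (A,merge)→3430, (C,nl)→5300 …(+1); best=1100 via (C,hash)
  {ABCD}: card=3000; try (C,hash)→2000, (D,hash)→2900, (A,hash)→3730, (C,merge)→4500, (C,nl_idx)→6020, (A,merge)→7180 …(+4); best=2000 via (C,hash)

2000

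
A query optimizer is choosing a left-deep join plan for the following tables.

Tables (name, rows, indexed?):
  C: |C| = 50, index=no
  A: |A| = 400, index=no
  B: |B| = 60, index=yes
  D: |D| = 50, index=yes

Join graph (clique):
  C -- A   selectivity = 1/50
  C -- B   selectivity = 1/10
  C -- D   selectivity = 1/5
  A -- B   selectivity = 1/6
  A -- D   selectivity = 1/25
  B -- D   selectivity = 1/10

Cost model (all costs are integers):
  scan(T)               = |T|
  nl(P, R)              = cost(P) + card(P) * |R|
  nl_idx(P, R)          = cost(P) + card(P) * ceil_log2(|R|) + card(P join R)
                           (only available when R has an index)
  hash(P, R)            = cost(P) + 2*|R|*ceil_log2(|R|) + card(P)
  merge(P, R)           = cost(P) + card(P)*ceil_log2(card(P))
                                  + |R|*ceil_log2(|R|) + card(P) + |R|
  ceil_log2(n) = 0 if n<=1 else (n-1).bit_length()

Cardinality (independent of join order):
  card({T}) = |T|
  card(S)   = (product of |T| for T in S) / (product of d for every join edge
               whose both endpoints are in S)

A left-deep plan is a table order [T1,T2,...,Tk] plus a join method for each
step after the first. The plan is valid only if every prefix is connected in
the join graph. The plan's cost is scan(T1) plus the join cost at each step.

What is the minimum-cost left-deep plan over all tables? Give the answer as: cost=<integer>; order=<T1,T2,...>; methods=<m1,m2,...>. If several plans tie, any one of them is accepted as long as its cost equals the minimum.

Selinger DP (subsets sized 1..n):
  {C}: scan cost=50, card=50
  {A}: scan cost=400, card=400
  {B}: scan cost=60, card=60
  {D}: scan cost=50, card=50
  {AC}: card=400; try (C,hash)→1400, (A,merge)→4400, (C,merge)→4750, (A,hash)→7300, (A,nl)→20050, (C,nl)→20400; best=1400 via (C,hash)
  {BC}: card=300; try (B,nl_idx)→650, (C,hash)→720, (B,hash)→820, (B,merge)→820, (C,merge)→830, (B,nl)→3050 …(+1); best=650 via (B,nl_idx)
  {CD}: card=500; try (D,hash)→700, (C,hash)→700, (D,merge)→750, (C,merge)→750, (D,nl_idx)→850, (D,nl)→2550 …(+1); best=700 via (D,hash)
  {AB}: card=4000; try (B,hash)→1520, (A,merge)→4480, (B,merge)→4820, (B,nl_idx)→6800, (A,hash)→7320, (A,nl)→24060 …(+1); best=1520 via (B,hash)
  {AD}: card=800; try (D,hash)→1400, (D,nl_idx)→3600, (A,merge)→4400, (D,merge)→4750, (A,hash)→7300, (A,nl)→20050 …(+1); best=1400 via (D,hash)
  {BD}: card=300; try (B,nl_idx)→650, (D,hash)→720, (D,nl_idx)→720, (B,hash)→820, (B,merge)→820, (D,merge)→830 …(+2); best=650 via (B,nl_idx)
  {ABC}: card=400; try (B,hash)→2520, (B,nl_idx)→4200, (B,merge)→5820, (C,hash)→6120, (A,merge)→7650, (A,hash)→8150 …(+4); best=2520 via (B,hash)
  {ACD}: card=160; try (D,hash)→2400, (C,hash)→2800, (D,nl_idx)→3960, (D,merge)→5750, (A,hash)→8400, (A,merge)→9700 …(+4); best=2400 via (D,hash)
  {BCD}: card=300; try (D,hash)→1550, (C,hash)→1550, (B,hash)→1920, (D,nl_idx)→2750, (D,merge)→4000, (C,merge)→4000 …(+5); best=1550 via (D,hash)
  {ABD}: card=800; try (B,hash)→2920, (D,hash)→6120, (B,nl_idx)→7000, (A,merge)→7650, (A,hash)→8150, (B,merge)→10620 …(+5); best=2920 via (B,hash)
  {ABCD}: card=16; try (B,hash)→3280, (B,nl_idx)→3376, (D,hash)→3520, (B,merge)→4260, (C,hash)→4320, (D,nl_idx)→4936 …(+8); best=3280 via (B,hash)

cost=3280; order=A,C,D,B; methods=hash,hash,hash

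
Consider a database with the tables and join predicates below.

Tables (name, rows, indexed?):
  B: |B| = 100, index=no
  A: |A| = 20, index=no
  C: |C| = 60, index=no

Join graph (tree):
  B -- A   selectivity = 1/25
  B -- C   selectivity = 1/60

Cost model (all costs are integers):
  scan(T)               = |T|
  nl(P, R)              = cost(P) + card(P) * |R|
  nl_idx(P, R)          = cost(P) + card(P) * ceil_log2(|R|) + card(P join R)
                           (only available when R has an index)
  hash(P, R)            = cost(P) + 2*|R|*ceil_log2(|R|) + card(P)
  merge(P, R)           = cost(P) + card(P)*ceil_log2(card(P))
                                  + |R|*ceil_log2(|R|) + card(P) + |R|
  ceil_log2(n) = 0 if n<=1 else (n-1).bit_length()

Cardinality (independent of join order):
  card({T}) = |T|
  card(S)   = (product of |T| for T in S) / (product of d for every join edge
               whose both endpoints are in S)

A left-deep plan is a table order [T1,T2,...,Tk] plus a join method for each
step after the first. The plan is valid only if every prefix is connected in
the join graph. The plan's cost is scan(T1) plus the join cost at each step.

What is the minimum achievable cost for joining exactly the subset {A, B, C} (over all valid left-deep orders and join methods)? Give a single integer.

1200

Selinger DP over subsets of {A,B,C}:
  {B}: scan cost=100, card=100
  {A}: scan cost=20, card=20
  {C}: scan cost=60, card=60
  {AB}: card=80; try (A,hash)→400, (B,merge)→940, (A,merge)→1020, (B,hash)→1440, (B,nl)→2020, (A,nl)→2100; best=400 via (A,hash)
  {BC}: card=100; try (C,hash)→920, (B,merge)→1280, (C,merge)→1320, (B,hash)→1520, (B,nl)→6060, (C,nl)→6100; best=920 via (C,hash)
  {ABC}: card=80; try (C,hash)→1200, (A,hash)→1220, (C,merge)→1460, (A,merge)→1840, (A,nl)→2920, (C,nl)→5200; best=1200 via (C,hash)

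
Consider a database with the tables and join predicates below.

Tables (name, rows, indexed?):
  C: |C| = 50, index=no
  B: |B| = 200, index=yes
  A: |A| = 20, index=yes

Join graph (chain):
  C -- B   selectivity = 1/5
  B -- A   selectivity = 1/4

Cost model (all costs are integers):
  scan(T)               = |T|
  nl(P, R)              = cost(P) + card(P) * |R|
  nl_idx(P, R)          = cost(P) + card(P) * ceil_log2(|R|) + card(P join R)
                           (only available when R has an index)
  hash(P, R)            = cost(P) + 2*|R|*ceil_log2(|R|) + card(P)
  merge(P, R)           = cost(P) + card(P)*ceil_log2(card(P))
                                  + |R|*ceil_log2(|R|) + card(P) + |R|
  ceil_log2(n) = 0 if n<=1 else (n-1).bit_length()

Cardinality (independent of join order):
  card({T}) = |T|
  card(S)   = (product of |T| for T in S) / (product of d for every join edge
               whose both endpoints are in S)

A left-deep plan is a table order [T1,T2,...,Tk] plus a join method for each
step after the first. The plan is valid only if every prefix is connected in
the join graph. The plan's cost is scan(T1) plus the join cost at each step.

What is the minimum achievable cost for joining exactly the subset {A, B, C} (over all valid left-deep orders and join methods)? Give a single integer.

2200

Selinger DP over subsets of {A,B,C}:
  {C}: scan cost=50, card=50
  {B}: scan cost=200, card=200
  {A}: scan cost=20, card=20
  {BC}: card=2000; try (C,hash)→1000, (B,merge)→2200, (C,merge)→2350, (B,nl_idx)→2450, (B,hash)→3300, (B,nl)→10050 …(+1); best=1000 via (C,hash)
  {AB}: card=1000; try (A,hash)→600, (B,nl_idx)→1180, (B,merge)→1940, (A,merge)→2120, (A,nl_idx)→2200, (B,hash)→3240 …(+2); best=600 via (A,hash)
  {ABC}: card=10000; try (C,hash)→2200, (A,hash)→3200, (C,merge)→11950, (A,nl_idx)→21000, (A,merge)→25120, (A,nl)→41000 …(+1); best=2200 via (C,hash)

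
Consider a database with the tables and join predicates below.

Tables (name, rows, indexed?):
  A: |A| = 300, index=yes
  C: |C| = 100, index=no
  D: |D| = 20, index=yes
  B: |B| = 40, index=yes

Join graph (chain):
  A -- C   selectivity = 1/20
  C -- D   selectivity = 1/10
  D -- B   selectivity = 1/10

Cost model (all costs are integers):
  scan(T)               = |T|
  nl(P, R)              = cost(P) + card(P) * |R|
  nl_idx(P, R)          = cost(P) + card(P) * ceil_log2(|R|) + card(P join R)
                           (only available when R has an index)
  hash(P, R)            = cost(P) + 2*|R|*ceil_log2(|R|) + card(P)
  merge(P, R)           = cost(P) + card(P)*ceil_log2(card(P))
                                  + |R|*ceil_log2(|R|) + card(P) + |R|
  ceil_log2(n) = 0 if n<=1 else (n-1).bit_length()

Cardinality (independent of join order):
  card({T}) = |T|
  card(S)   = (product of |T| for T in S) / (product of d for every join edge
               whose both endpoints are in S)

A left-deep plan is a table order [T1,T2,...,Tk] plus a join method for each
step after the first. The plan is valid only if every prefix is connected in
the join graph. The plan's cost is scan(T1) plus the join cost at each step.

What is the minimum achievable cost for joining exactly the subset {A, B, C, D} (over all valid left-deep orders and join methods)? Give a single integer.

7180

Selinger DP over subsets of {A,B,C,D}:
  {A}: scan cost=300, card=300
  {C}: scan cost=100, card=100
  {D}: scan cost=20, card=20
  {B}: scan cost=40, card=40
  {AC}: card=1500; try (C,hash)→2000, (A,nl_idx)→2500, (A,merge)→3900, (C,merge)→4100, (A,hash)→5600, (A,nl)→30100 …(+1); best=2000 via (C,hash)
  {CD}: card=200; try (D,hash)→400, (D,nl_idx)→800, (C,merge)→940, (D,merge)→1020, (C,hash)→1440, (C,nl)→2020 …(+1); best=400 via (D,hash)
  {BD}: card=80; try (B,nl_idx)→220, (D,hash)→280, (D,nl_idx)→320, (B,merge)→420, (D,merge)→440, (B,hash)→520 …(+2); best=220 via (B,nl_idx)
  {ACD}: card=3000; try (D,hash)→3700, (A,merge)→5200, (A,nl_idx)→5200, (A,hash)→6000, (D,nl_idx)→12500, (D,merge)→20120 …(+2); best=3700 via (D,hash)
  {BCD}: card=800; try (B,hash)→1080, (C,merge)→1660, (C,hash)→1700, (B,nl_idx)→2400, (B,merge)→2480, (C,nl)→8220 …(+1); best=1080 via (B,hash)
  {ABCD}: card=12000; try (B,hash)→7180, (A,hash)→7280, (A,merge)→12880, (A,nl_idx)→20280, (B,nl_idx)→33700, (B,merge)→42980 …(+2); best=7180 via (B,hash)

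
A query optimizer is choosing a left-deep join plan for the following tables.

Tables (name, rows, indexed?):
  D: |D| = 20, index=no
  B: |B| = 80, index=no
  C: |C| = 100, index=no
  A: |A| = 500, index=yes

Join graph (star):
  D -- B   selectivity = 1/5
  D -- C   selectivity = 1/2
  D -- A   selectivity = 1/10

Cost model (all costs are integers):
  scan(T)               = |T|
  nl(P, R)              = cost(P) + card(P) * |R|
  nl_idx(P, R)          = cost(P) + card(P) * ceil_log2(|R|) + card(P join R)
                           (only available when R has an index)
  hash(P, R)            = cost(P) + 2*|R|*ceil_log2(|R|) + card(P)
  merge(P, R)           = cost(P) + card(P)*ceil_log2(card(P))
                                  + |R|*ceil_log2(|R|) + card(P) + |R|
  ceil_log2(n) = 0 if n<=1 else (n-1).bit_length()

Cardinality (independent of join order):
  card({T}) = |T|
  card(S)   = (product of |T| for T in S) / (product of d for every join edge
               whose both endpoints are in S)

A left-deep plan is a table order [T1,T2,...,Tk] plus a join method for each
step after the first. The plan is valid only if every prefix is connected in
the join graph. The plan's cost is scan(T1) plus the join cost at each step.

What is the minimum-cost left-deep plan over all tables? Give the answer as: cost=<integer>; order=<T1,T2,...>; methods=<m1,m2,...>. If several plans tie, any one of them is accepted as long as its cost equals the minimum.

Selinger DP (subsets sized 1..n):
  {D}: scan cost=20, card=20
  {B}: scan cost=80, card=80
  {C}: scan cost=100, card=100
  {A}: scan cost=500, card=500
  {BD}: card=320; try (D,hash)→360, (B,merge)→780, (D,merge)→840, (B,hash)→1160, (B,nl)→1620, (D,nl)→1680; best=360 via (D,hash)
  {CD}: card=1000; try (D,hash)→400, (C,merge)→940, (D,merge)→1020, (C,hash)→1440, (C,nl)→2020, (D,nl)→2100; best=400 via (D,hash)
  {AD}: card=1000; try (D,hash)→1200, (A,nl_idx)→1200, (A,merge)→5140, (D,merge)→5620, (A,hash)→9040, (A,nl)→10020 …(+1); best=1200 via (D,hash)
  {BCD}: card=16000; try (C,hash)→2080, (B,hash)→2520, (C,merge)→4360, (B,merge)→12040, (C,nl)→32360, (B,nl)→80400; best=2080 via (C,hash)
  {ABD}: card=16000; try (B,hash)→3320, (A,merge)→8560, (A,hash)→9680, (B,merge)→12840, (A,nl_idx)→19240, (B,nl)→81200 …(+1); best=3320 via (B,hash)
  {ACD}: card=50000; try (C,hash)→3600, (A,hash)→10400, (C,merge)→13000, (A,merge)→16400, (A,nl_idx)→59400, (C,nl)→101200 …(+1); best=3600 via (C,hash)
  {ABCD}: card=800000; try (C,hash)→20720, (A,hash)→27080, (B,hash)→54720, (C,merge)→244120, (A,merge)→247080, (B,merge)→854240 …(+4); best=20720 via (C,hash)

cost=20720; order=A,D,B,C; methods=hash,hash,hash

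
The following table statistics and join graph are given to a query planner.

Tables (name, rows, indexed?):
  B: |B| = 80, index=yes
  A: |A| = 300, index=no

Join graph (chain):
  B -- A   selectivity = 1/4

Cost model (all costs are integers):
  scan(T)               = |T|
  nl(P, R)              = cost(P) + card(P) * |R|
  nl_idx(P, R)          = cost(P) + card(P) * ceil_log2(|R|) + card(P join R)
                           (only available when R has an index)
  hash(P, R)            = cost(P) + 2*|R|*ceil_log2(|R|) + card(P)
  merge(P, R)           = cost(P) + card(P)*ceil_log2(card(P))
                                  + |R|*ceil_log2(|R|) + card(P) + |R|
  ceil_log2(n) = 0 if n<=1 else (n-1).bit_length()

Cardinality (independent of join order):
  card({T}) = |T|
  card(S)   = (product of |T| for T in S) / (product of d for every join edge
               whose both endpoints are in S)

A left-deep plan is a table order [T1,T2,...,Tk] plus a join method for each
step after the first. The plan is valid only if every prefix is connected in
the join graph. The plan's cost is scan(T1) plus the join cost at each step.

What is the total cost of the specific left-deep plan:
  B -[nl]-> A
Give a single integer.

step 1: scan B: cost=80, card=80
step 2: join A via nl
    card(P join A) = 80*300/(4) = 6000
    cost = 80 + 80*300 = 24080

24080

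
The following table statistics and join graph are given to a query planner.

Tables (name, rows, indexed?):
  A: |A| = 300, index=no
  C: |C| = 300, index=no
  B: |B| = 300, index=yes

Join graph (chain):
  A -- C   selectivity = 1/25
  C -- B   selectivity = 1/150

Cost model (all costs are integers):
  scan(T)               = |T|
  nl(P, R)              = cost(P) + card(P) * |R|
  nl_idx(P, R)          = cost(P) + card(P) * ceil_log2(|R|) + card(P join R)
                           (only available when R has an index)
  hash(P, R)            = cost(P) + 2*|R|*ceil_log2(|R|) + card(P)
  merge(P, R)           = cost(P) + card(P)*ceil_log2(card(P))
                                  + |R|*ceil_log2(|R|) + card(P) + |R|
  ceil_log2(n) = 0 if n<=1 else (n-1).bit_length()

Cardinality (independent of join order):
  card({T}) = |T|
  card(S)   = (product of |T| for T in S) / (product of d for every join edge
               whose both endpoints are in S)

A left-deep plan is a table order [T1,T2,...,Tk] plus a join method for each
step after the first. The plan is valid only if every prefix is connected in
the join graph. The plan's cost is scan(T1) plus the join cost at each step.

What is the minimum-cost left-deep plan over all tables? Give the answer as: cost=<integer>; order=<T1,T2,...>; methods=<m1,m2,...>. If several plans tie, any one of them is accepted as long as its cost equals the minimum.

cost=9600; order=C,B,A; methods=nl_idx,hash

Selinger DP (subsets sized 1..n):
  {A}: scan cost=300, card=300
  {C}: scan cost=300, card=300
  {B}: scan cost=300, card=300
  {AC}: card=3600; try (C,hash)→6000, (A,hash)→6000, (C,merge)→6300, (A,merge)→6300, (C,nl)→90300, (A,nl)→90300; best=6000 via (C,hash)
  {BC}: card=600; try (B,nl_idx)→3600, (C,hash)→6000, (B,hash)→6000, (C,merge)→6300, (B,merge)→6300, (C,nl)→90300 …(+1); best=3600 via (B,nl_idx)
  {ABC}: card=7200; try (A,hash)→9600, (A,merge)→13200, (B,hash)→15000, (B,nl_idx)→45600, (B,merge)→55800, (A,nl)→183600 …(+1); best=9600 via (A,hash)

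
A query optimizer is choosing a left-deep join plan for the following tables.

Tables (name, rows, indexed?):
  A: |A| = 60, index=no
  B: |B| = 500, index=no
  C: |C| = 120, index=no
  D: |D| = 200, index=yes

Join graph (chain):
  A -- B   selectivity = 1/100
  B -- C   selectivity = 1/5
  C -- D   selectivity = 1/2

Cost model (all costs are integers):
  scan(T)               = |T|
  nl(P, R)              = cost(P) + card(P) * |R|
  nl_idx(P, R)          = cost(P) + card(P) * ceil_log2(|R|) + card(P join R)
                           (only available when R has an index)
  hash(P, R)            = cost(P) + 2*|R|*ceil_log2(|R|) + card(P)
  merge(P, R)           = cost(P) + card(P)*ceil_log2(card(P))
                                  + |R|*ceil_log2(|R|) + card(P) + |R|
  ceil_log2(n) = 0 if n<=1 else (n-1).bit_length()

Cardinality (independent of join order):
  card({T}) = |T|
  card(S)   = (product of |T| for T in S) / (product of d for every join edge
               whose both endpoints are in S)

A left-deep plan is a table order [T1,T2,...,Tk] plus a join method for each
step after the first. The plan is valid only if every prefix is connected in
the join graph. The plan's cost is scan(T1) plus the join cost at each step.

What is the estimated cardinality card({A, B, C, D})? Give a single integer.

720000

Tables in S: A(60), B(500), C(120), D(200)
Edges inside S: A-B(d=100), B-C(d=5), C-D(d=2)
numerator = 60 * 500 * 120 * 200 = 720000000
denominator = 100 * 5 * 2 = 1000
card(S) = 720000000 / 1000 = 720000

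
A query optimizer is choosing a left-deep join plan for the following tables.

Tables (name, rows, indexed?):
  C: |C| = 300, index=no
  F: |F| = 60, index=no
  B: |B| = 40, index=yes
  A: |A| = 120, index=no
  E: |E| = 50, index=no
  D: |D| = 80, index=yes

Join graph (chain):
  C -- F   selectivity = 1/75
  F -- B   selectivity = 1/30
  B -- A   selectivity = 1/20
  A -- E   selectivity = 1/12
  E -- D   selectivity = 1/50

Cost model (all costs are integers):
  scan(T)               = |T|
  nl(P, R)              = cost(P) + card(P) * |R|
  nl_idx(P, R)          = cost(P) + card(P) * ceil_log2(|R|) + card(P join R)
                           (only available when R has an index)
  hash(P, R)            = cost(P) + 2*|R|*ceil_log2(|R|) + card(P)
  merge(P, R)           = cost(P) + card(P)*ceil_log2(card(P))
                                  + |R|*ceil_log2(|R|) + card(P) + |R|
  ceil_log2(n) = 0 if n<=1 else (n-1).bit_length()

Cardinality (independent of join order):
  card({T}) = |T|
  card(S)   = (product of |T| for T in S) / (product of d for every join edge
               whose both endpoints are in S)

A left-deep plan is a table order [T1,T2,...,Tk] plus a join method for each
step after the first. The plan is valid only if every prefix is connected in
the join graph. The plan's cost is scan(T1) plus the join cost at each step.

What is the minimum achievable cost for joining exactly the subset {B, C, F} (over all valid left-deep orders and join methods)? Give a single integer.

Selinger DP over subsets of {B,C,F}:
  {C}: scan cost=300, card=300
  {F}: scan cost=60, card=60
  {B}: scan cost=40, card=40
  {CF}: card=240; try (F,hash)→1320, (C,merge)→3480, (F,merge)→3720, (C,hash)→5520, (C,nl)→18060, (F,nl)→18300; best=1320 via (F,hash)
  {BF}: card=80; try (B,nl_idx)→500, (B,hash)→600, (F,merge)→740, (B,merge)→760, (F,hash)→800, (F,nl)→2440 …(+1); best=500 via (B,nl_idx)
  {BCF}: card=320; try (B,hash)→2040, (B,nl_idx)→3080, (B,merge)→3760, (C,merge)→4140, (C,hash)→5980, (B,nl)→10920 …(+1); best=2040 via (B,hash)

2040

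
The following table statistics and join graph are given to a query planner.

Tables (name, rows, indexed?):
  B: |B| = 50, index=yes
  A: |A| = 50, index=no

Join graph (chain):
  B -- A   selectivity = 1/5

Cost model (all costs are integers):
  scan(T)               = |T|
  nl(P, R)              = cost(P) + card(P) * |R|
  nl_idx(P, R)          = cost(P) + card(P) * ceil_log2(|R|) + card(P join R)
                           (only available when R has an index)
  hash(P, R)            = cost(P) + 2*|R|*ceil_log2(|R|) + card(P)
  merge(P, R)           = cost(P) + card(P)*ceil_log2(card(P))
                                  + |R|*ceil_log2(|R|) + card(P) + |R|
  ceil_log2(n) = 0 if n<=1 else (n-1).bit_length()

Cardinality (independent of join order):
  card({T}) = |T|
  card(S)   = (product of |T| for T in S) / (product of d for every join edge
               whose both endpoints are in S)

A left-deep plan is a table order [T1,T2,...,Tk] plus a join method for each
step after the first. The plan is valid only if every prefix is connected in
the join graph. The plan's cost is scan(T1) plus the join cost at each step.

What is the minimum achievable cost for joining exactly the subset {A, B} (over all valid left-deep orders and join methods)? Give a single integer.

700

Selinger DP over subsets of {A,B}:
  {B}: scan cost=50, card=50
  {A}: scan cost=50, card=50
  {AB}: card=500; try (B,hash)→700, (A,hash)→700, (B,merge)→750, (A,merge)→750, (B,nl_idx)→850, (B,nl)→2550 …(+1); best=700 via (B,hash)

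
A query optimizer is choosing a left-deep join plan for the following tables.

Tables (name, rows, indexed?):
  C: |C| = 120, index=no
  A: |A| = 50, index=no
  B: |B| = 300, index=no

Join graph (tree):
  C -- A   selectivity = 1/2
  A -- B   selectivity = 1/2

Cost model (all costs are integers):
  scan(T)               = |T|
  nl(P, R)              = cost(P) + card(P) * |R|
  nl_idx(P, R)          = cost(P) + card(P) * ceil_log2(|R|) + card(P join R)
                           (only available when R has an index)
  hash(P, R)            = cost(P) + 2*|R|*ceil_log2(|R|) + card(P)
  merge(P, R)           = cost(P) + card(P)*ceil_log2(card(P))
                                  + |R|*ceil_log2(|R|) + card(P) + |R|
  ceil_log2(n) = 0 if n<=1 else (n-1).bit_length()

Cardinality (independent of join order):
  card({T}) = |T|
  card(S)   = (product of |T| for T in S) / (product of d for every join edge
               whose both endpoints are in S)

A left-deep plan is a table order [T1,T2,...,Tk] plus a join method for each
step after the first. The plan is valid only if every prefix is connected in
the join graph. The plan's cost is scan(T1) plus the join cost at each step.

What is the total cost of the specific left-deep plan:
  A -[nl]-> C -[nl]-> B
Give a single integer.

906050

step 1: scan A: cost=50, card=50
step 2: join C via nl
    card(P join C) = 50*120/(2) = 3000
    cost = 50 + 50*120 = 6050
step 3: join B via nl
    card(P join B) = 3000*300/(2) = 450000
    cost = 6050 + 3000*300 = 906050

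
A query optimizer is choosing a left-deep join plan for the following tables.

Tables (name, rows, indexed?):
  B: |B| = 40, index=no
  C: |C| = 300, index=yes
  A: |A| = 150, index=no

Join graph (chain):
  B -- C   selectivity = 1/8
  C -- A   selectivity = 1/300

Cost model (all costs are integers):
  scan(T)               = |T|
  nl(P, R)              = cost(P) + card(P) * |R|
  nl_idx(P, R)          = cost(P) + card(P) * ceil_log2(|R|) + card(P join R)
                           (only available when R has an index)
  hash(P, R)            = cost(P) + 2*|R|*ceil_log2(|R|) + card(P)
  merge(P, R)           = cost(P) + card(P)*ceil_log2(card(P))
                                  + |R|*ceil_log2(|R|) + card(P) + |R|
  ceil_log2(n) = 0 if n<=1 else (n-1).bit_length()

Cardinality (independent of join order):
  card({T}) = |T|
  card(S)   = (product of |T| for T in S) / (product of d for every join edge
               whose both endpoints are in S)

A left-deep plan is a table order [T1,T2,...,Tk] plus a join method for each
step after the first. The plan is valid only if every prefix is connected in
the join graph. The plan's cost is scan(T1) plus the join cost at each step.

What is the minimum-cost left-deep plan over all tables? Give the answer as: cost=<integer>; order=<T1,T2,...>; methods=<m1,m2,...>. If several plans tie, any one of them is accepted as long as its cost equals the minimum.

cost=2280; order=A,C,B; methods=nl_idx,hash

Selinger DP (subsets sized 1..n):
  {B}: scan cost=40, card=40
  {C}: scan cost=300, card=300
  {A}: scan cost=150, card=150
  {BC}: card=1500; try (B,hash)→1080, (C,nl_idx)→1900, (C,merge)→3320, (B,merge)→3580, (C,hash)→5480, (C,nl)→12040 …(+1); best=1080 via (B,hash)
  {AC}: card=150; try (C,nl_idx)→1650, (A,hash)→3000, (C,merge)→4500, (A,merge)→4650, (C,hash)→5700, (C,nl)→45150 …(+1); best=1650 via (C,nl_idx)
  {ABC}: card=750; try (B,hash)→2280, (B,merge)→3280, (A,hash)→4980, (B,nl)→7650, (A,merge)→20430, (A,nl)→226080; best=2280 via (B,hash)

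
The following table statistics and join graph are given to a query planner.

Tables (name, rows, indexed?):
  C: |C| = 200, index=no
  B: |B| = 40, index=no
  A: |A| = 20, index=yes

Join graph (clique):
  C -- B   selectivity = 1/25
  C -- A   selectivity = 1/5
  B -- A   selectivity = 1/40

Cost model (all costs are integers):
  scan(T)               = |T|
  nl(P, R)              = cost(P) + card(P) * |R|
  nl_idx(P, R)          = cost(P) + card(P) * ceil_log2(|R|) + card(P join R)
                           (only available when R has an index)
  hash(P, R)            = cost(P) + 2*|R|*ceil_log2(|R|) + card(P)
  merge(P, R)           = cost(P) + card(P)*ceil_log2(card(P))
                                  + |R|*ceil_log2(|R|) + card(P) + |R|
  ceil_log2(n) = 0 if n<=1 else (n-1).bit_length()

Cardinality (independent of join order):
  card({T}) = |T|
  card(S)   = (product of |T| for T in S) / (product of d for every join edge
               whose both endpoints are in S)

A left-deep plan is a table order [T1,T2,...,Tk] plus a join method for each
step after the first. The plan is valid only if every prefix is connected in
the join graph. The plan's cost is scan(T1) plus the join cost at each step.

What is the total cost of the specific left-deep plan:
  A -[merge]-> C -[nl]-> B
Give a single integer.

33940

step 1: scan A: cost=20, card=20
step 2: join C via merge
    card(P join C) = 20*200/(5) = 800
    cost = 20 + 20*5 + 200*8 + 20 + 200 = 1940
step 3: join B via nl
    card(P join B) = 800*40/(25*40) = 32
    cost = 1940 + 800*40 = 33940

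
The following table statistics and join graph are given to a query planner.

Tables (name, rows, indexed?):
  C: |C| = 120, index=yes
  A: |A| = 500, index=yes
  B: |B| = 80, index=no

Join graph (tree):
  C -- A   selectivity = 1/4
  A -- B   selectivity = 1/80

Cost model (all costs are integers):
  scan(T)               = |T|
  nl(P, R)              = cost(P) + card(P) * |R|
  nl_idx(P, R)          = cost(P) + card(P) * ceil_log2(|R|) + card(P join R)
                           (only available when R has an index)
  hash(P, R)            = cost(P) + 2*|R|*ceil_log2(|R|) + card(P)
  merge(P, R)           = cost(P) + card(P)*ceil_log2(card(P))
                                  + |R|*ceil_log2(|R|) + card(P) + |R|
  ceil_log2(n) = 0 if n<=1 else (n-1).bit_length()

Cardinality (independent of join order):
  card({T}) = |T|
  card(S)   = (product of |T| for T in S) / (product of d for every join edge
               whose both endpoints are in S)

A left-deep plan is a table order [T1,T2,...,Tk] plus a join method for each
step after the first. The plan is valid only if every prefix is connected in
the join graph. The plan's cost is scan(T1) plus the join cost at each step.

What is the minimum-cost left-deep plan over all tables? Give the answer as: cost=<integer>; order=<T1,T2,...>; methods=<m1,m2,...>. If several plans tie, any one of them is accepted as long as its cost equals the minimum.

Selinger DP (subsets sized 1..n):
  {C}: scan cost=120, card=120
  {A}: scan cost=500, card=500
  {B}: scan cost=80, card=80
  {AC}: card=15000; try (C,hash)→2680, (A,merge)→6080, (C,merge)→6460, (A,hash)→9240, (A,nl_idx)→16200, (C,nl_idx)→19000 …(+2); best=2680 via (C,hash)
  {AB}: card=500; try (A,nl_idx)→1300, (B,hash)→2120, (A,merge)→5720, (B,merge)→6140, (A,hash)→9160, (A,nl)→40080 …(+1); best=1300 via (A,nl_idx)
  {ABC}: card=15000; try (C,hash)→3480, (C,merge)→7260, (B,hash)→18800, (C,nl_idx)→19800, (C,nl)→61300, (B,merge)→228320 …(+1); best=3480 via (C,hash)

cost=3480; order=B,A,C; methods=nl_idx,hash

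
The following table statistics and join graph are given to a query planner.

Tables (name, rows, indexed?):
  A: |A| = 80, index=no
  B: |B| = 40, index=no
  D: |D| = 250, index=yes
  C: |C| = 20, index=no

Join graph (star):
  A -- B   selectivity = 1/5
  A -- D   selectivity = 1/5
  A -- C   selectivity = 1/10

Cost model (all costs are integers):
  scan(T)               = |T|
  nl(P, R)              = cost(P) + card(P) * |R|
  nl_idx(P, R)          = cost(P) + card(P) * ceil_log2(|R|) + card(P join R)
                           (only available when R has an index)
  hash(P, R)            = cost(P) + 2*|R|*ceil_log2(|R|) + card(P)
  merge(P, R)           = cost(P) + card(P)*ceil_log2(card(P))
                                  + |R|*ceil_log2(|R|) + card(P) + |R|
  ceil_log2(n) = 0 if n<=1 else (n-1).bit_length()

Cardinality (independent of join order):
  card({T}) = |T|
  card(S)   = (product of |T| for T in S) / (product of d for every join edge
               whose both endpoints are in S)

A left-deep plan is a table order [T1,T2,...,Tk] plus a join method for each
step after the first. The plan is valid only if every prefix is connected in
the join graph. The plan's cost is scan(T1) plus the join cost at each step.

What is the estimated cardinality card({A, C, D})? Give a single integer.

Tables in S: A(80), C(20), D(250)
Edges inside S: A-D(d=5), A-C(d=10)
numerator = 80 * 20 * 250 = 400000
denominator = 5 * 10 = 50
card(S) = 400000 / 50 = 8000

8000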